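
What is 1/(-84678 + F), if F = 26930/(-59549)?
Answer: -59549/5042517152 ≈ -1.1809e-5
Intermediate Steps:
F = -26930/59549 (F = 26930*(-1/59549) = -26930/59549 ≈ -0.45223)
1/(-84678 + F) = 1/(-84678 - 26930/59549) = 1/(-5042517152/59549) = -59549/5042517152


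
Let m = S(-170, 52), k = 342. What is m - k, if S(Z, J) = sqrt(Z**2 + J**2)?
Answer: -342 + 2*sqrt(7901) ≈ -164.22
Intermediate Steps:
S(Z, J) = sqrt(J**2 + Z**2)
m = 2*sqrt(7901) (m = sqrt(52**2 + (-170)**2) = sqrt(2704 + 28900) = sqrt(31604) = 2*sqrt(7901) ≈ 177.78)
m - k = 2*sqrt(7901) - 1*342 = 2*sqrt(7901) - 342 = -342 + 2*sqrt(7901)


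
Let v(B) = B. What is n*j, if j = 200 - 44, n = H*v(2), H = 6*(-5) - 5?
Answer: -10920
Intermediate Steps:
H = -35 (H = -30 - 5 = -35)
n = -70 (n = -35*2 = -70)
j = 156
n*j = -70*156 = -10920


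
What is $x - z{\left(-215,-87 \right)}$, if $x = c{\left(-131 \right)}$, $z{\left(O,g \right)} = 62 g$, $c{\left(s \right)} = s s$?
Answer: $22555$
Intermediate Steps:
$c{\left(s \right)} = s^{2}$
$x = 17161$ ($x = \left(-131\right)^{2} = 17161$)
$x - z{\left(-215,-87 \right)} = 17161 - 62 \left(-87\right) = 17161 - -5394 = 17161 + 5394 = 22555$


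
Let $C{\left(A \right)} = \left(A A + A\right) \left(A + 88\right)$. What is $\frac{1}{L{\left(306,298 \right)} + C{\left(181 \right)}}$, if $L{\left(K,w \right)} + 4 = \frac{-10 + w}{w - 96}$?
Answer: $\frac{101}{895000938} \approx 1.1285 \cdot 10^{-7}$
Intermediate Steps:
$C{\left(A \right)} = \left(88 + A\right) \left(A + A^{2}\right)$ ($C{\left(A \right)} = \left(A^{2} + A\right) \left(88 + A\right) = \left(A + A^{2}\right) \left(88 + A\right) = \left(88 + A\right) \left(A + A^{2}\right)$)
$L{\left(K,w \right)} = -4 + \frac{-10 + w}{-96 + w}$ ($L{\left(K,w \right)} = -4 + \frac{-10 + w}{w - 96} = -4 + \frac{-10 + w}{-96 + w}$)
$\frac{1}{L{\left(306,298 \right)} + C{\left(181 \right)}} = \frac{1}{\frac{374 - 894}{-96 + 298} + 181 \left(88 + 181^{2} + 89 \cdot 181\right)} = \frac{1}{\frac{374 - 894}{202} + 181 \left(88 + 32761 + 16109\right)} = \frac{1}{\frac{1}{202} \left(-520\right) + 181 \cdot 48958} = \frac{1}{- \frac{260}{101} + 8861398} = \frac{1}{\frac{895000938}{101}} = \frac{101}{895000938}$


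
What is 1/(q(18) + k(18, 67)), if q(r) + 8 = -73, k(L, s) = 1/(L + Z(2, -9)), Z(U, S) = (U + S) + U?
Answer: -13/1052 ≈ -0.012357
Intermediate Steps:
Z(U, S) = S + 2*U (Z(U, S) = (S + U) + U = S + 2*U)
k(L, s) = 1/(-5 + L) (k(L, s) = 1/(L + (-9 + 2*2)) = 1/(L + (-9 + 4)) = 1/(L - 5) = 1/(-5 + L))
q(r) = -81 (q(r) = -8 - 73 = -81)
1/(q(18) + k(18, 67)) = 1/(-81 + 1/(-5 + 18)) = 1/(-81 + 1/13) = 1/(-1052/13) = -13/1052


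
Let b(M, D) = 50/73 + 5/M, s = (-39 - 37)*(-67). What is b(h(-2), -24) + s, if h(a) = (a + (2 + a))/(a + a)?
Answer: 372496/73 ≈ 5102.7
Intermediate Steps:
h(a) = (2 + 2*a)/(2*a) (h(a) = (2 + 2*a)/((2*a)) = (2 + 2*a)*(1/(2*a)) = (2 + 2*a)/(2*a))
s = 5092 (s = -76*(-67) = 5092)
b(M, D) = 50/73 + 5/M (b(M, D) = 50*(1/73) + 5/M = 50/73 + 5/M)
b(h(-2), -24) + s = (50/73 + 5/(((1 - 2)/(-2)))) + 5092 = (50/73 + 5/((-½*(-1)))) + 5092 = (50/73 + 5/(½)) + 5092 = (50/73 + 5*2) + 5092 = (50/73 + 10) + 5092 = 780/73 + 5092 = 372496/73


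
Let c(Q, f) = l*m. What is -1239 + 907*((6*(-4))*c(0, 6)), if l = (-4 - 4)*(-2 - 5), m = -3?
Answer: 3655785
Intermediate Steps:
l = 56 (l = -8*(-7) = 56)
c(Q, f) = -168 (c(Q, f) = 56*(-3) = -168)
-1239 + 907*((6*(-4))*c(0, 6)) = -1239 + 907*((6*(-4))*(-168)) = -1239 + 907*(-24*(-168)) = -1239 + 907*4032 = -1239 + 3657024 = 3655785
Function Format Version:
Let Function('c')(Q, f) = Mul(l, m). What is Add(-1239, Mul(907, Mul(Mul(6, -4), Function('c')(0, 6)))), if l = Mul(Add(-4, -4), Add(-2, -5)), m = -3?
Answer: 3655785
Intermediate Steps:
l = 56 (l = Mul(-8, -7) = 56)
Function('c')(Q, f) = -168 (Function('c')(Q, f) = Mul(56, -3) = -168)
Add(-1239, Mul(907, Mul(Mul(6, -4), Function('c')(0, 6)))) = Add(-1239, Mul(907, Mul(Mul(6, -4), -168))) = Add(-1239, Mul(907, Mul(-24, -168))) = Add(-1239, Mul(907, 4032)) = Add(-1239, 3657024) = 3655785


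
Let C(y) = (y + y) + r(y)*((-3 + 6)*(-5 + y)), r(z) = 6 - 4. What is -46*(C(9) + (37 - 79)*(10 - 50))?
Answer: -79212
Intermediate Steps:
r(z) = 2
C(y) = -30 + 8*y (C(y) = (y + y) + 2*((-3 + 6)*(-5 + y)) = 2*y + 2*(3*(-5 + y)) = 2*y + 2*(-15 + 3*y) = 2*y + (-30 + 6*y) = -30 + 8*y)
-46*(C(9) + (37 - 79)*(10 - 50)) = -46*((-30 + 8*9) + (37 - 79)*(10 - 50)) = -46*((-30 + 72) - 42*(-40)) = -46*(42 + 1680) = -46*1722 = -79212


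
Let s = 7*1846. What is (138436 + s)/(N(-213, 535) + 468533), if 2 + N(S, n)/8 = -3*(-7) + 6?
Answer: 151358/468733 ≈ 0.32291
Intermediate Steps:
N(S, n) = 200 (N(S, n) = -16 + 8*(-3*(-7) + 6) = -16 + 8*(21 + 6) = -16 + 8*27 = -16 + 216 = 200)
s = 12922
(138436 + s)/(N(-213, 535) + 468533) = (138436 + 12922)/(200 + 468533) = 151358/468733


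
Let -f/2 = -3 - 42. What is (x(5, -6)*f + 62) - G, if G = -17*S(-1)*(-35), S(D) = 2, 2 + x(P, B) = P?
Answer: -858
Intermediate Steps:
x(P, B) = -2 + P
f = 90 (f = -2*(-3 - 42) = -2*(-45) = 90)
G = 1190 (G = -17*2*(-35) = -34*(-35) = 1190)
(x(5, -6)*f + 62) - G = ((-2 + 5)*90 + 62) - 1*1190 = (3*90 + 62) - 1190 = (270 + 62) - 1190 = 332 - 1190 = -858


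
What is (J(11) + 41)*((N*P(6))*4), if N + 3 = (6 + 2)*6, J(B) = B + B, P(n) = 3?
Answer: 34020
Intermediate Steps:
J(B) = 2*B
N = 45 (N = -3 + (6 + 2)*6 = -3 + 8*6 = -3 + 48 = 45)
(J(11) + 41)*((N*P(6))*4) = (2*11 + 41)*((45*3)*4) = (22 + 41)*(135*4) = 63*540 = 34020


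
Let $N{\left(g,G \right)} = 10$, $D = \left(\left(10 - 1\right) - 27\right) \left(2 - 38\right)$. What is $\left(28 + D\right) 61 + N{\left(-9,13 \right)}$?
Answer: $41246$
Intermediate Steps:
$D = 648$ ($D = \left(\left(10 - 1\right) - 27\right) \left(-36\right) = \left(9 - 27\right) \left(-36\right) = \left(-18\right) \left(-36\right) = 648$)
$\left(28 + D\right) 61 + N{\left(-9,13 \right)} = \left(28 + 648\right) 61 + 10 = 676 \cdot 61 + 10 = 41236 + 10 = 41246$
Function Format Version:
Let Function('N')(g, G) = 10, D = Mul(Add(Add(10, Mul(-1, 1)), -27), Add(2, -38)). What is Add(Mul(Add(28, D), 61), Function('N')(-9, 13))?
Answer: 41246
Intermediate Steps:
D = 648 (D = Mul(Add(Add(10, -1), -27), -36) = Mul(Add(9, -27), -36) = Mul(-18, -36) = 648)
Add(Mul(Add(28, D), 61), Function('N')(-9, 13)) = Add(Mul(Add(28, 648), 61), 10) = Add(Mul(676, 61), 10) = Add(41236, 10) = 41246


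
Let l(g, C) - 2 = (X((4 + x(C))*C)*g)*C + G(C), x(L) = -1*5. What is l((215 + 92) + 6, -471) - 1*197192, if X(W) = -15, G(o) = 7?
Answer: 2014162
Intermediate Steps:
x(L) = -5
l(g, C) = 9 - 15*C*g (l(g, C) = 2 + ((-15*g)*C + 7) = 2 + (-15*C*g + 7) = 2 + (7 - 15*C*g) = 9 - 15*C*g)
l((215 + 92) + 6, -471) - 1*197192 = (9 - 15*(-471)*((215 + 92) + 6)) - 1*197192 = (9 - 15*(-471)*(307 + 6)) - 197192 = (9 - 15*(-471)*313) - 197192 = (9 + 2211345) - 197192 = 2211354 - 197192 = 2014162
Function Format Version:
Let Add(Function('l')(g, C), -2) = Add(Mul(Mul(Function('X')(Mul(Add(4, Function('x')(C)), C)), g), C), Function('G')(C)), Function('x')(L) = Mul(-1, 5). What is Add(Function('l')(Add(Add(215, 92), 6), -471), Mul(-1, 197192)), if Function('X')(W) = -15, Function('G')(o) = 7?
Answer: 2014162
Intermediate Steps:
Function('x')(L) = -5
Function('l')(g, C) = Add(9, Mul(-15, C, g)) (Function('l')(g, C) = Add(2, Add(Mul(Mul(-15, g), C), 7)) = Add(2, Add(Mul(-15, C, g), 7)) = Add(2, Add(7, Mul(-15, C, g))) = Add(9, Mul(-15, C, g)))
Add(Function('l')(Add(Add(215, 92), 6), -471), Mul(-1, 197192)) = Add(Add(9, Mul(-15, -471, Add(Add(215, 92), 6))), Mul(-1, 197192)) = Add(Add(9, Mul(-15, -471, Add(307, 6))), -197192) = Add(Add(9, Mul(-15, -471, 313)), -197192) = Add(Add(9, 2211345), -197192) = Add(2211354, -197192) = 2014162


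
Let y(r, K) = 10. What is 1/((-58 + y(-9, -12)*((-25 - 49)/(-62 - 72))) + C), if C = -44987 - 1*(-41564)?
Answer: -67/232857 ≈ -0.00028773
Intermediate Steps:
C = -3423 (C = -44987 + 41564 = -3423)
1/((-58 + y(-9, -12)*((-25 - 49)/(-62 - 72))) + C) = 1/((-58 + 10*((-25 - 49)/(-62 - 72))) - 3423) = 1/((-58 + 10*(-74/(-134))) - 3423) = 1/((-58 + 10*(-74*(-1/134))) - 3423) = 1/((-58 + 10*(37/67)) - 3423) = 1/((-58 + 370/67) - 3423) = 1/(-3516/67 - 3423) = 1/(-232857/67) = -67/232857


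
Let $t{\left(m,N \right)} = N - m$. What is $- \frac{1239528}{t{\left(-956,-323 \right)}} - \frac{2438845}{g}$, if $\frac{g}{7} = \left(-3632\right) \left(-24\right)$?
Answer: $- \frac{252624675271}{128747136} \approx -1962.2$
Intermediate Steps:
$g = 610176$ ($g = 7 \left(\left(-3632\right) \left(-24\right)\right) = 7 \cdot 87168 = 610176$)
$- \frac{1239528}{t{\left(-956,-323 \right)}} - \frac{2438845}{g} = - \frac{1239528}{-323 - -956} - \frac{2438845}{610176} = - \frac{1239528}{-323 + 956} - \frac{2438845}{610176} = - \frac{1239528}{633} - \frac{2438845}{610176} = \left(-1239528\right) \frac{1}{633} - \frac{2438845}{610176} = - \frac{413176}{211} - \frac{2438845}{610176} = - \frac{252624675271}{128747136}$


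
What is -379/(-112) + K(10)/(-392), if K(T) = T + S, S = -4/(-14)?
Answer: 18427/5488 ≈ 3.3577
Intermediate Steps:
S = 2/7 (S = -4*(-1/14) = 2/7 ≈ 0.28571)
K(T) = 2/7 + T (K(T) = T + 2/7 = 2/7 + T)
-379/(-112) + K(10)/(-392) = -379/(-112) + (2/7 + 10)/(-392) = -379*(-1/112) + (72/7)*(-1/392) = 379/112 - 9/343 = 18427/5488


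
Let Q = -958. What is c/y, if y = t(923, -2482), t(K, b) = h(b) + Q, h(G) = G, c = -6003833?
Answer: 6003833/3440 ≈ 1745.3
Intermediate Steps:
t(K, b) = -958 + b (t(K, b) = b - 958 = -958 + b)
y = -3440 (y = -958 - 2482 = -3440)
c/y = -6003833/(-3440) = -6003833*(-1/3440) = 6003833/3440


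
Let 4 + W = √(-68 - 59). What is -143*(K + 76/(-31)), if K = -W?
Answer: -6864/31 + 143*I*√127 ≈ -221.42 + 1611.5*I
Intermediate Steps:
W = -4 + I*√127 (W = -4 + √(-68 - 59) = -4 + √(-127) = -4 + I*√127 ≈ -4.0 + 11.269*I)
K = 4 - I*√127 (K = -(-4 + I*√127) = 4 - I*√127 ≈ 4.0 - 11.269*I)
-143*(K + 76/(-31)) = -143*((4 - I*√127) + 76/(-31)) = -143*((4 - I*√127) + 76*(-1/31)) = -143*((4 - I*√127) - 76/31) = -143*(48/31 - I*√127) = -6864/31 + 143*I*√127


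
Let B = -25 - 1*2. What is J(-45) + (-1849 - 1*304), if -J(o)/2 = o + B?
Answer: -2009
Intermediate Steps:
B = -27 (B = -25 - 2 = -27)
J(o) = 54 - 2*o (J(o) = -2*(o - 27) = -2*(-27 + o) = 54 - 2*o)
J(-45) + (-1849 - 1*304) = (54 - 2*(-45)) + (-1849 - 1*304) = (54 + 90) + (-1849 - 304) = 144 - 2153 = -2009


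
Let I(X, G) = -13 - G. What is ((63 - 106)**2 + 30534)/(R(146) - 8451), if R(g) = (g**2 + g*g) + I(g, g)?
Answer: 32383/34022 ≈ 0.95183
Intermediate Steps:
R(g) = -13 - g + 2*g**2 (R(g) = (g**2 + g*g) + (-13 - g) = (g**2 + g**2) + (-13 - g) = 2*g**2 + (-13 - g) = -13 - g + 2*g**2)
((63 - 106)**2 + 30534)/(R(146) - 8451) = ((63 - 106)**2 + 30534)/((-13 - 1*146 + 2*146**2) - 8451) = ((-43)**2 + 30534)/((-13 - 146 + 2*21316) - 8451) = (1849 + 30534)/((-13 - 146 + 42632) - 8451) = 32383/(42473 - 8451) = 32383/34022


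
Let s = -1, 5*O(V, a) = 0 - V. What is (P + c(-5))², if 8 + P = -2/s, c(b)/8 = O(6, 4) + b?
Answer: 77284/25 ≈ 3091.4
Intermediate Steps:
O(V, a) = -V/5 (O(V, a) = (0 - V)/5 = (-V)/5 = -V/5)
c(b) = -48/5 + 8*b (c(b) = 8*(-⅕*6 + b) = 8*(-6/5 + b) = -48/5 + 8*b)
P = -6 (P = -8 - 2/(-1) = -8 - 2*(-1) = -8 + 2 = -6)
(P + c(-5))² = (-6 + (-48/5 + 8*(-5)))² = (-6 + (-48/5 - 40))² = (-6 - 248/5)² = (-278/5)² = 77284/25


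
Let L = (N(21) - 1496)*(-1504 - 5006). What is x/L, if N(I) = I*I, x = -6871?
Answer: -6871/6868050 ≈ -0.0010004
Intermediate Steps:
N(I) = I²
L = 6868050 (L = (21² - 1496)*(-1504 - 5006) = (441 - 1496)*(-6510) = -1055*(-6510) = 6868050)
x/L = -6871/6868050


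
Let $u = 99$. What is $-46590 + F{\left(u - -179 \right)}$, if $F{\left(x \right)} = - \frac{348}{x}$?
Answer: $- \frac{6476184}{139} \approx -46591.0$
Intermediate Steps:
$-46590 + F{\left(u - -179 \right)} = -46590 - \frac{348}{99 - -179} = -46590 - \frac{348}{99 + 179} = -46590 - \frac{348}{278} = -46590 - \frac{174}{139} = - \frac{6476184}{139}$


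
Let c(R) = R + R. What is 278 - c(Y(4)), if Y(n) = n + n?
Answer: 262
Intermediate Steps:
Y(n) = 2*n
c(R) = 2*R
278 - c(Y(4)) = 278 - 2*2*4 = 278 - 2*8 = 278 - 1*16 = 278 - 16 = 262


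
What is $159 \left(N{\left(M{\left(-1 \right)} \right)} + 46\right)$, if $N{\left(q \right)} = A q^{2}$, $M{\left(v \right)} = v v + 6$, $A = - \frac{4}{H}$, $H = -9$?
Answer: $\frac{32330}{3} \approx 10777.0$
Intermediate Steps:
$A = \frac{4}{9}$ ($A = - \frac{4}{-9} = \left(-4\right) \left(- \frac{1}{9}\right) = \frac{4}{9} \approx 0.44444$)
$M{\left(v \right)} = 6 + v^{2}$ ($M{\left(v \right)} = v^{2} + 6 = 6 + v^{2}$)
$N{\left(q \right)} = \frac{4 q^{2}}{9}$
$159 \left(N{\left(M{\left(-1 \right)} \right)} + 46\right) = 159 \left(\frac{4 \left(6 + \left(-1\right)^{2}\right)^{2}}{9} + 46\right) = 159 \left(\frac{4 \left(6 + 1\right)^{2}}{9} + 46\right) = 159 \left(\frac{4 \cdot 7^{2}}{9} + 46\right) = 159 \left(\frac{4}{9} \cdot 49 + 46\right) = 159 \left(\frac{196}{9} + 46\right) = 159 \cdot \frac{610}{9} = \frac{32330}{3}$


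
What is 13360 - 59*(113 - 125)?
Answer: 14068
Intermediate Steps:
13360 - 59*(113 - 125) = 13360 - 59*(-12) = 13360 - 1*(-708) = 13360 + 708 = 14068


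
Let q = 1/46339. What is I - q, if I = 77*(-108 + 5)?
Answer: -367514610/46339 ≈ -7931.0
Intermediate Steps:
q = 1/46339 ≈ 2.1580e-5
I = -7931 (I = 77*(-103) = -7931)
I - q = -7931 - 1*1/46339 = -7931 - 1/46339 = -367514610/46339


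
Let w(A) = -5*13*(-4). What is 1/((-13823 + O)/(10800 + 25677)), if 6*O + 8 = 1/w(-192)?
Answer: -18968040/7188653 ≈ -2.6386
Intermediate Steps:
w(A) = 260 (w(A) = -65*(-4) = 260)
O = -693/520 (O = -4/3 + (⅙)/260 = -4/3 + (⅙)*(1/260) = -4/3 + 1/1560 = -693/520 ≈ -1.3327)
1/((-13823 + O)/(10800 + 25677)) = 1/((-13823 - 693/520)/(10800 + 25677)) = 1/(-7188653/520/36477) = 1/(-7188653/520*1/36477) = 1/(-7188653/18968040) = -18968040/7188653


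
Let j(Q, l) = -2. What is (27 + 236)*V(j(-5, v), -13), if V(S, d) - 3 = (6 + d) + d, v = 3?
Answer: -4471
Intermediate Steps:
V(S, d) = 9 + 2*d (V(S, d) = 3 + ((6 + d) + d) = 3 + (6 + 2*d) = 9 + 2*d)
(27 + 236)*V(j(-5, v), -13) = (27 + 236)*(9 + 2*(-13)) = 263*(9 - 26) = 263*(-17) = -4471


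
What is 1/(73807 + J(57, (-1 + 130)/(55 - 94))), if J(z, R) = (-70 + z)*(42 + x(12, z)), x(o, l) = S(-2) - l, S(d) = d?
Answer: 1/74028 ≈ 1.3508e-5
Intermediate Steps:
x(o, l) = -2 - l
J(z, R) = (-70 + z)*(40 - z) (J(z, R) = (-70 + z)*(42 + (-2 - z)) = (-70 + z)*(40 - z))
1/(73807 + J(57, (-1 + 130)/(55 - 94))) = 1/(73807 + (-2800 - 1*57² + 110*57)) = 1/(73807 + (-2800 - 1*3249 + 6270)) = 1/(73807 + (-2800 - 3249 + 6270)) = 1/(73807 + 221) = 1/74028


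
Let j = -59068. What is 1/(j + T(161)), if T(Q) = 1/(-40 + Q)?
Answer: -121/7147227 ≈ -1.6930e-5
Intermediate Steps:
1/(j + T(161)) = 1/(-59068 + 1/(-40 + 161)) = 1/(-59068 + 1/121) = 1/(-7147227/121) = -121/7147227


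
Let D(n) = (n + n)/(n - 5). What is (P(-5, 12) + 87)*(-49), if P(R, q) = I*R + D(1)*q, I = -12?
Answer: -6909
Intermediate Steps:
D(n) = 2*n/(-5 + n) (D(n) = (2*n)/(-5 + n) = 2*n/(-5 + n))
P(R, q) = -12*R - q/2 (P(R, q) = -12*R + (2*1/(-5 + 1))*q = -12*R + (2*1/(-4))*q = -12*R + (2*1*(-¼))*q = -12*R - q/2)
(P(-5, 12) + 87)*(-49) = ((-12*(-5) - ½*12) + 87)*(-49) = ((60 - 6) + 87)*(-49) = (54 + 87)*(-49) = 141*(-49) = -6909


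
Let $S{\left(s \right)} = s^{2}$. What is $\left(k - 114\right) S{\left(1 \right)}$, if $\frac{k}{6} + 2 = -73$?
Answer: $-564$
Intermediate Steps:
$k = -450$ ($k = -12 + 6 \left(-73\right) = -12 - 438 = -450$)
$\left(k - 114\right) S{\left(1 \right)} = \left(-450 - 114\right) 1^{2} = \left(-564\right) 1 = -564$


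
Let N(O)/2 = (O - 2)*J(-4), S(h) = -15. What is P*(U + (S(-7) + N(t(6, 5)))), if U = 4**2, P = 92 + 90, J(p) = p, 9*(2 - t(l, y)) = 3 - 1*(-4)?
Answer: 11830/9 ≈ 1314.4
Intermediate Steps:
t(l, y) = 11/9 (t(l, y) = 2 - (3 - 1*(-4))/9 = 2 - (3 + 4)/9 = 2 - 1/9*7 = 2 - 7/9 = 11/9)
P = 182
N(O) = 16 - 8*O (N(O) = 2*((O - 2)*(-4)) = 2*((-2 + O)*(-4)) = 2*(8 - 4*O) = 16 - 8*O)
U = 16
P*(U + (S(-7) + N(t(6, 5)))) = 182*(16 + (-15 + (16 - 8*11/9))) = 182*(16 + (-15 + (16 - 88/9))) = 182*(16 + (-15 + 56/9)) = 182*(16 - 79/9) = 182*(65/9) = 11830/9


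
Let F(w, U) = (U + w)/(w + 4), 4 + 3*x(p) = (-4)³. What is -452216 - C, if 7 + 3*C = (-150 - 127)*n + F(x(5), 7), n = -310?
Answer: -80780663/168 ≈ -4.8084e+5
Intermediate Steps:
x(p) = -68/3 (x(p) = -4/3 + (⅓)*(-4)³ = -4/3 + (⅓)*(-64) = -4/3 - 64/3 = -68/3)
F(w, U) = (U + w)/(4 + w)
C = 4808375/168 (C = -7/3 + ((-150 - 127)*(-310) + (7 - 68/3)/(4 - 68/3))/3 = -7/3 + (-277*(-310) - 47/3/(-56/3))/3 = -7/3 + (85870 - 3/56*(-47/3))/3 = -7/3 + (85870 + 47/56)/3 = -7/3 + (⅓)*(4808767/56) = -7/3 + 4808767/168 = 4808375/168 ≈ 28621.)
-452216 - C = -452216 - 1*4808375/168 = -452216 - 4808375/168 = -80780663/168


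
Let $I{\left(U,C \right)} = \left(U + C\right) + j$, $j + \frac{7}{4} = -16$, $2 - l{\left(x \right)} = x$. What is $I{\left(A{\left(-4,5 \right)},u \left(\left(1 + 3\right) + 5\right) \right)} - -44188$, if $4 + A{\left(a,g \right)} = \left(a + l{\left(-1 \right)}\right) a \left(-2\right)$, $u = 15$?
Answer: $\frac{177173}{4} \approx 44293.0$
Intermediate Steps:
$l{\left(x \right)} = 2 - x$
$j = - \frac{71}{4}$ ($j = - \frac{7}{4} - 16 = - \frac{71}{4} \approx -17.75$)
$A{\left(a,g \right)} = -4 - 2 a \left(3 + a\right)$ ($A{\left(a,g \right)} = -4 + \left(a + \left(2 - -1\right)\right) a \left(-2\right) = -4 + \left(a + \left(2 + 1\right)\right) \left(- 2 a\right) = -4 + \left(a + 3\right) \left(- 2 a\right) = -4 + \left(3 + a\right) \left(- 2 a\right) = -4 - 2 a \left(3 + a\right)$)
$I{\left(U,C \right)} = - \frac{71}{4} + C + U$ ($I{\left(U,C \right)} = \left(U + C\right) - \frac{71}{4} = \left(C + U\right) - \frac{71}{4} = - \frac{71}{4} + C + U$)
$I{\left(A{\left(-4,5 \right)},u \left(\left(1 + 3\right) + 5\right) \right)} - -44188 = \left(- \frac{71}{4} + 15 \left(\left(1 + 3\right) + 5\right) - \left(-20 + 32\right)\right) - -44188 = \left(- \frac{71}{4} + 15 \left(4 + 5\right) - 12\right) + 44188 = \left(- \frac{71}{4} + 15 \cdot 9 - 12\right) + 44188 = \left(- \frac{71}{4} + 135 - 12\right) + 44188 = \frac{421}{4} + 44188 = \frac{177173}{4}$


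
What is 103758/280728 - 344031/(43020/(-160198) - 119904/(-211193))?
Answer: -45382381529481334243/39469023856668 ≈ -1.1498e+6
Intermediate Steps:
103758/280728 - 344031/(43020/(-160198) - 119904/(-211193)) = 103758*(1/280728) - 344031/(43020*(-1/160198) - 119904*(-1/211193)) = 17293/46788 - 344031/(-21510/80099 + 119904/211193) = 17293/46788 - 344031/5061429066/16916348107 = 17293/46788 - 344031*16916348107/5061429066 = 17293/46788 - 1939916051866439/1687143022 = -45382381529481334243/39469023856668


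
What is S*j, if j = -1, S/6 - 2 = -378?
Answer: 2256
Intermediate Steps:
S = -2256 (S = 12 + 6*(-378) = 12 - 2268 = -2256)
S*j = -2256*(-1) = 2256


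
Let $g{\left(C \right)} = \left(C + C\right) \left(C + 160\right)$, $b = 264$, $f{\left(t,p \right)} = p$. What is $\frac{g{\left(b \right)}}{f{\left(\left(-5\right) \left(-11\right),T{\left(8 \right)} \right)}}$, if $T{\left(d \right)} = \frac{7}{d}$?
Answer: $\frac{1790976}{7} \approx 2.5585 \cdot 10^{5}$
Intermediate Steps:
$g{\left(C \right)} = 2 C \left(160 + C\right)$
$\frac{g{\left(b \right)}}{f{\left(\left(-5\right) \left(-11\right),T{\left(8 \right)} \right)}} = \frac{2 \cdot 264 \left(160 + 264\right)}{7 \cdot \frac{1}{8}} = \frac{2 \cdot 264 \cdot 424}{7 \cdot \frac{1}{8}} = \frac{223872}{\frac{7}{8}} = 223872 \cdot \frac{8}{7} = \frac{1790976}{7}$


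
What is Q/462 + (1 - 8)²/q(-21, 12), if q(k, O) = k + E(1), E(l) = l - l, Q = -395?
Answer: -491/154 ≈ -3.1883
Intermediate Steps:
E(l) = 0
q(k, O) = k (q(k, O) = k + 0 = k)
Q/462 + (1 - 8)²/q(-21, 12) = -395/462 + (1 - 8)²/(-21) = -395*1/462 + (-7)²*(-1/21) = -395/462 + 49*(-1/21) = -395/462 - 7/3 = -491/154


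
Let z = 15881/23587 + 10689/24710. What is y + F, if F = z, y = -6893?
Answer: -573833646951/83262110 ≈ -6891.9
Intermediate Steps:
z = 92077279/83262110 (z = 15881*(1/23587) + 10689*(1/24710) = 15881/23587 + 1527/3530 = 92077279/83262110 ≈ 1.1059)
F = 92077279/83262110 ≈ 1.1059
y + F = -6893 + 92077279/83262110 = -573833646951/83262110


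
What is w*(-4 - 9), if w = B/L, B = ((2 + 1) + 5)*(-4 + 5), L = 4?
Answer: -26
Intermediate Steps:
B = 8 (B = (3 + 5)*1 = 8*1 = 8)
w = 2 (w = 8/4 = 8*(1/4) = 2)
w*(-4 - 9) = 2*(-4 - 9) = 2*(-13) = -26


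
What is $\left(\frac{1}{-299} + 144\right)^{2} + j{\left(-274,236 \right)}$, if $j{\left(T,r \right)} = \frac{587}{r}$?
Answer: $\frac{437533472287}{21098636} \approx 20738.0$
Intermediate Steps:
$\left(\frac{1}{-299} + 144\right)^{2} + j{\left(-274,236 \right)} = \left(\frac{1}{-299} + 144\right)^{2} + \frac{587}{236} = \left(- \frac{1}{299} + 144\right)^{2} + 587 \cdot \frac{1}{236} = \left(\frac{43055}{299}\right)^{2} + \frac{587}{236} = \frac{1853733025}{89401} + \frac{587}{236} = \frac{437533472287}{21098636}$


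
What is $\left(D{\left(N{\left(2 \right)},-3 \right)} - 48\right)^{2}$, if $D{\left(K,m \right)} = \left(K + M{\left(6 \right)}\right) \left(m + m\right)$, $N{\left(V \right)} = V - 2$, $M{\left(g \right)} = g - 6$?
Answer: $2304$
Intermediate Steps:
$M{\left(g \right)} = -6 + g$ ($M{\left(g \right)} = g - 6 = -6 + g$)
$N{\left(V \right)} = -2 + V$
$D{\left(K,m \right)} = 2 K m$ ($D{\left(K,m \right)} = \left(K + \left(-6 + 6\right)\right) \left(m + m\right) = \left(K + 0\right) 2 m = K 2 m = 2 K m$)
$\left(D{\left(N{\left(2 \right)},-3 \right)} - 48\right)^{2} = \left(2 \left(-2 + 2\right) \left(-3\right) - 48\right)^{2} = \left(2 \cdot 0 \left(-3\right) - 48\right)^{2} = \left(0 - 48\right)^{2} = \left(-48\right)^{2} = 2304$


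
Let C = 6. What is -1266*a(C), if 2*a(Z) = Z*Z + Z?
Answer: -26586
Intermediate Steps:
a(Z) = Z/2 + Z²/2 (a(Z) = (Z*Z + Z)/2 = (Z² + Z)/2 = (Z + Z²)/2 = Z/2 + Z²/2)
-1266*a(C) = -633*6*(1 + 6) = -633*6*7 = -1266*21 = -26586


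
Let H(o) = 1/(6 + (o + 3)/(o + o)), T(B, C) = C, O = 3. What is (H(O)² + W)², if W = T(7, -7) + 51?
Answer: 4652649/2401 ≈ 1937.8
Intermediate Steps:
H(o) = 1/(6 + (3 + o)/(2*o)) (H(o) = 1/(6 + (3 + o)/((2*o))) = 1/(6 + (3 + o)*(1/(2*o))) = 1/(6 + (3 + o)/(2*o)))
W = 44 (W = -7 + 51 = 44)
(H(O)² + W)² = ((2*3/(3 + 13*3))² + 44)² = ((2*3/(3 + 39))² + 44)² = ((2*3/42)² + 44)² = ((2*3*(1/42))² + 44)² = ((⅐)² + 44)² = (1/49 + 44)² = (2157/49)² = 4652649/2401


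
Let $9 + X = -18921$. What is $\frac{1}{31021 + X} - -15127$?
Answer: $\frac{182900558}{12091} \approx 15127.0$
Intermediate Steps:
$X = -18930$ ($X = -9 - 18921 = -18930$)
$\frac{1}{31021 + X} - -15127 = \frac{1}{31021 - 18930} - -15127 = \frac{1}{12091} + 15127 = \frac{182900558}{12091}$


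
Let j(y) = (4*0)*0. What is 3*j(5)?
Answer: 0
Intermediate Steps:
j(y) = 0 (j(y) = 0*0 = 0)
3*j(5) = 3*0 = 0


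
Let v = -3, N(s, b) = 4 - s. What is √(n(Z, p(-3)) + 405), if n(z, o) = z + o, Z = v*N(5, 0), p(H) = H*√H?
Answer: √(408 - 3*I*√3) ≈ 20.199 - 0.1286*I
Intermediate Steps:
p(H) = H^(3/2)
Z = 3 (Z = -3*(4 - 1*5) = -3*(4 - 5) = -3*(-1) = 3)
n(z, o) = o + z
√(n(Z, p(-3)) + 405) = √(((-3)^(3/2) + 3) + 405) = √((-3*I*√3 + 3) + 405) = √((3 - 3*I*√3) + 405) = √(408 - 3*I*√3)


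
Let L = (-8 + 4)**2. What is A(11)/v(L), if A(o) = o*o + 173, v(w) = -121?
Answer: -294/121 ≈ -2.4298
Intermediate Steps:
L = 16 (L = (-4)**2 = 16)
A(o) = 173 + o**2 (A(o) = o**2 + 173 = 173 + o**2)
A(11)/v(L) = (173 + 11**2)/(-121) = (173 + 121)*(-1/121) = 294*(-1/121) = -294/121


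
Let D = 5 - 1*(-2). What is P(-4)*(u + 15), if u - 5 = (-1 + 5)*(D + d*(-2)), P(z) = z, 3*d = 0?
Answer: -192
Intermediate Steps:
d = 0 (d = (⅓)*0 = 0)
D = 7 (D = 5 + 2 = 7)
u = 33 (u = 5 + (-1 + 5)*(7 + 0*(-2)) = 5 + 4*(7 + 0) = 5 + 4*7 = 5 + 28 = 33)
P(-4)*(u + 15) = -4*(33 + 15) = -4*48 = -192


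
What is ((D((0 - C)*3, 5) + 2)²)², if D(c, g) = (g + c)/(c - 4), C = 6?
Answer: 10556001/234256 ≈ 45.062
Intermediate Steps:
D(c, g) = (c + g)/(-4 + c)
((D((0 - C)*3, 5) + 2)²)² = ((((0 - 1*6)*3 + 5)/(-4 + (0 - 1*6)*3) + 2)²)² = ((((0 - 6)*3 + 5)/(-4 + (0 - 6)*3) + 2)²)² = (((-6*3 + 5)/(-4 - 6*3) + 2)²)² = (((-18 + 5)/(-4 - 18) + 2)²)² = ((-13/(-22) + 2)²)² = ((-1/22*(-13) + 2)²)² = ((13/22 + 2)²)² = ((57/22)²)² = (3249/484)² = 10556001/234256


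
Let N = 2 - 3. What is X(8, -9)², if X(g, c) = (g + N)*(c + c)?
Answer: 15876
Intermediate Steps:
N = -1
X(g, c) = 2*c*(-1 + g) (X(g, c) = (g - 1)*(c + c) = (-1 + g)*(2*c) = 2*c*(-1 + g))
X(8, -9)² = (2*(-9)*(-1 + 8))² = (2*(-9)*7)² = (-126)² = 15876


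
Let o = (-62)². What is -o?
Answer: -3844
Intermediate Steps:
o = 3844
-o = -1*3844 = -3844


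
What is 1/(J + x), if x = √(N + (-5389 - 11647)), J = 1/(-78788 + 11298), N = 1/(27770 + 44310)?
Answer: -14307880/16450622944566647 - 160761180*I*√614659636655/16450622944566647 ≈ -8.6975e-10 - 0.0076615*I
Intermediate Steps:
N = 1/72080 ≈ 1.3873e-5
J = -1/67490 (J = 1/(-67490) = -1/67490 ≈ -1.4817e-5)
x = 3*I*√614659636655/18020 (x = √(1/72080 + (-5389 - 11647)) = √(1/72080 - 17036) = √(-1227954879/72080) = 3*I*√614659636655/18020 ≈ 130.52*I)
1/(J + x) = 1/(-1/67490 + 3*I*√614659636655/18020)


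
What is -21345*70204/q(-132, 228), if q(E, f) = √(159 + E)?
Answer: -499501460*√3/3 ≈ -2.8839e+8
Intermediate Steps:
-21345*70204/q(-132, 228) = -21345*70204/√(159 - 132) = -21345*70204*√3/9 = -499501460*√3/3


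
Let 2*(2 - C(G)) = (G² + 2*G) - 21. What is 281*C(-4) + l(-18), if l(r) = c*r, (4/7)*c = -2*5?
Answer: 5407/2 ≈ 2703.5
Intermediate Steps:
c = -35/2 (c = 7*(-2*5)/4 = (7/4)*(-10) = -35/2 ≈ -17.500)
C(G) = 25/2 - G - G²/2 (C(G) = 2 - ((G² + 2*G) - 21)/2 = 2 - (-21 + G² + 2*G)/2 = 2 + (21/2 - G - G²/2) = 25/2 - G - G²/2)
l(r) = -35*r/2
281*C(-4) + l(-18) = 281*(25/2 - 1*(-4) - ½*(-4)²) - 35/2*(-18) = 281*(25/2 + 4 - ½*16) + 315 = 281*(25/2 + 4 - 8) + 315 = 281*(17/2) + 315 = 4777/2 + 315 = 5407/2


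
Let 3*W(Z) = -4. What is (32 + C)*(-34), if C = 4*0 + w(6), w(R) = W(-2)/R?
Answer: -9724/9 ≈ -1080.4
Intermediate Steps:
W(Z) = -4/3 (W(Z) = (⅓)*(-4) = -4/3)
w(R) = -4/(3*R)
C = -2/9 (C = 4*0 - 4/3/6 = 0 - 4/3*⅙ = 0 - 2/9 = -2/9 ≈ -0.22222)
(32 + C)*(-34) = (32 - 2/9)*(-34) = (286/9)*(-34) = -9724/9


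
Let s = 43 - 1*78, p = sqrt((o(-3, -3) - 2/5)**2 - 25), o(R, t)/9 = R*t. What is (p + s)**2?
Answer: 192409/25 - 84*sqrt(4494) ≈ 2065.2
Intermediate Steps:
o(R, t) = 9*R*t (o(R, t) = 9*(R*t) = 9*R*t)
p = 6*sqrt(4494)/5 (p = sqrt((9*(-3)*(-3) - 2/5)**2 - 25) = sqrt((81 - 2*1/5)**2 - 25) = sqrt((81 - 2/5)**2 - 25) = sqrt((403/5)**2 - 25) = sqrt(162409/25 - 25) = sqrt(161784/25) = 6*sqrt(4494)/5 ≈ 80.445)
s = -35 (s = 43 - 78 = -35)
(p + s)**2 = (6*sqrt(4494)/5 - 35)**2 = (-35 + 6*sqrt(4494)/5)**2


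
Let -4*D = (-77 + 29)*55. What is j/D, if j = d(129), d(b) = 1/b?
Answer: 1/85140 ≈ 1.1745e-5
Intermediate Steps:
D = 660 (D = -(-77 + 29)*55/4 = -(-12)*55 = -¼*(-2640) = 660)
j = 1/129 ≈ 0.0077519
j/D = (1/129)/660 = (1/129)*(1/660) = 1/85140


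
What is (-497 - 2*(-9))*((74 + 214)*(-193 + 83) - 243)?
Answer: 15291117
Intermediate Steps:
(-497 - 2*(-9))*((74 + 214)*(-193 + 83) - 243) = (-497 + 18)*(288*(-110) - 243) = -479*(-31680 - 243) = -479*(-31923) = 15291117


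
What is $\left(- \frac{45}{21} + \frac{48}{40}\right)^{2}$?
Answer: $\frac{1089}{1225} \approx 0.88898$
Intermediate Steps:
$\left(- \frac{45}{21} + \frac{48}{40}\right)^{2} = \left(\left(-45\right) \frac{1}{21} + 48 \cdot \frac{1}{40}\right)^{2} = \left(- \frac{15}{7} + \frac{6}{5}\right)^{2} = \left(- \frac{33}{35}\right)^{2} = \frac{1089}{1225}$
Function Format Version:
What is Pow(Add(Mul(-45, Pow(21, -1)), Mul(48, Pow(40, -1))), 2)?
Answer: Rational(1089, 1225) ≈ 0.88898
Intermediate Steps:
Pow(Add(Mul(-45, Pow(21, -1)), Mul(48, Pow(40, -1))), 2) = Pow(Add(Mul(-45, Rational(1, 21)), Mul(48, Rational(1, 40))), 2) = Pow(Add(Rational(-15, 7), Rational(6, 5)), 2) = Pow(Rational(-33, 35), 2) = Rational(1089, 1225)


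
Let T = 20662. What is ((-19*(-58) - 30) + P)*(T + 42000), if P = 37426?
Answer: 2412361676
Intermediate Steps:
((-19*(-58) - 30) + P)*(T + 42000) = ((-19*(-58) - 30) + 37426)*(20662 + 42000) = ((1102 - 30) + 37426)*62662 = (1072 + 37426)*62662 = 38498*62662 = 2412361676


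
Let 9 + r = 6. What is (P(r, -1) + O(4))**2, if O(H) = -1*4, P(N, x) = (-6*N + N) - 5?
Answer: 36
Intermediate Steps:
r = -3 (r = -9 + 6 = -3)
P(N, x) = -5 - 5*N (P(N, x) = -5*N - 5 = -5 - 5*N)
O(H) = -4
(P(r, -1) + O(4))**2 = ((-5 - 5*(-3)) - 4)**2 = ((-5 + 15) - 4)**2 = (10 - 4)**2 = 6**2 = 36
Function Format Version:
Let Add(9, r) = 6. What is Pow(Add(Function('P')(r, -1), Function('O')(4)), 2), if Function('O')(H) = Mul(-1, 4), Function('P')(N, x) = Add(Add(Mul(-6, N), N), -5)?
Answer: 36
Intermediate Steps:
r = -3 (r = Add(-9, 6) = -3)
Function('P')(N, x) = Add(-5, Mul(-5, N)) (Function('P')(N, x) = Add(Mul(-5, N), -5) = Add(-5, Mul(-5, N)))
Function('O')(H) = -4
Pow(Add(Function('P')(r, -1), Function('O')(4)), 2) = Pow(Add(Add(-5, Mul(-5, -3)), -4), 2) = Pow(Add(Add(-5, 15), -4), 2) = Pow(Add(10, -4), 2) = Pow(6, 2) = 36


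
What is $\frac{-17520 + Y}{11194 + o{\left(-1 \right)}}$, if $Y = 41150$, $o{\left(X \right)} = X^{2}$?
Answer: $\frac{4726}{2239} \approx 2.1108$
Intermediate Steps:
$\frac{-17520 + Y}{11194 + o{\left(-1 \right)}} = \frac{-17520 + 41150}{11194 + \left(-1\right)^{2}} = \frac{23630}{11194 + 1} = \frac{23630}{11195} = 23630 \cdot \frac{1}{11195} = \frac{4726}{2239}$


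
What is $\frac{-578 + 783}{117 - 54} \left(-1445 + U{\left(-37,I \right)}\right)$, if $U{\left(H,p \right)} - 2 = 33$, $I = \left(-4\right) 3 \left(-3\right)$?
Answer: $- \frac{96350}{21} \approx -4588.1$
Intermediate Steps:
$I = 36$ ($I = \left(-12\right) \left(-3\right) = 36$)
$U{\left(H,p \right)} = 35$ ($U{\left(H,p \right)} = 2 + 33 = 35$)
$\frac{-578 + 783}{117 - 54} \left(-1445 + U{\left(-37,I \right)}\right) = \frac{-578 + 783}{117 - 54} \left(-1445 + 35\right) = \frac{205}{63} \left(-1410\right) = - \frac{96350}{21}$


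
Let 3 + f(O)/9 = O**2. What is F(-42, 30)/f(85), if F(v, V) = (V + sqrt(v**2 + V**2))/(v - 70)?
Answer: -5/1213296 - sqrt(74)/1213296 ≈ -1.1211e-5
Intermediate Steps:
f(O) = -27 + 9*O**2
F(v, V) = (V + sqrt(V**2 + v**2))/(-70 + v)
F(-42, 30)/f(85) = ((30 + sqrt(30**2 + (-42)**2))/(-70 - 42))/(-27 + 9*85**2) = ((30 + sqrt(900 + 1764))/(-112))/(-27 + 9*7225) = (-(30 + sqrt(2664))/112)/(-27 + 65025) = -(30 + 6*sqrt(74))/112/64998 = (-15/56 - 3*sqrt(74)/56)*(1/64998) = -5/1213296 - sqrt(74)/1213296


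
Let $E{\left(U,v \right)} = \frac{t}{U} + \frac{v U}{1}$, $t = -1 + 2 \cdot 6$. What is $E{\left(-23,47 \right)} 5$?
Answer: $- \frac{124370}{23} \approx -5407.4$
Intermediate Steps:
$t = 11$ ($t = -1 + 12 = 11$)
$E{\left(U,v \right)} = \frac{11}{U} + U v$ ($E{\left(U,v \right)} = \frac{11}{U} + \frac{v U}{1} = \frac{11}{U} + U v 1 = \frac{11}{U} + U v$)
$E{\left(-23,47 \right)} 5 = \left(\frac{11}{-23} - 1081\right) 5 = \left(11 \left(- \frac{1}{23}\right) - 1081\right) 5 = \left(- \frac{11}{23} - 1081\right) 5 = \left(- \frac{24874}{23}\right) 5 = - \frac{124370}{23}$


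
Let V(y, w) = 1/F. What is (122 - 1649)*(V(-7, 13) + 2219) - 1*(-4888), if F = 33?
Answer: -37219284/11 ≈ -3.3836e+6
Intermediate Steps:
V(y, w) = 1/33
(122 - 1649)*(V(-7, 13) + 2219) - 1*(-4888) = (122 - 1649)*(1/33 + 2219) - 1*(-4888) = -1527*73228/33 + 4888 = -37273052/11 + 4888 = -37219284/11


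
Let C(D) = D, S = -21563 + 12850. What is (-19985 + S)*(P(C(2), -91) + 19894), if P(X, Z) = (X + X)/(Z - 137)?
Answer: -10847432662/19 ≈ -5.7092e+8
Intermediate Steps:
S = -8713
P(X, Z) = 2*X/(-137 + Z) (P(X, Z) = (2*X)/(-137 + Z) = 2*X/(-137 + Z))
(-19985 + S)*(P(C(2), -91) + 19894) = (-19985 - 8713)*(2*2/(-137 - 91) + 19894) = -28698*(2*2/(-228) + 19894) = -28698*(2*2*(-1/228) + 19894) = -28698*(-1/57 + 19894) = -28698*1133957/57 = -10847432662/19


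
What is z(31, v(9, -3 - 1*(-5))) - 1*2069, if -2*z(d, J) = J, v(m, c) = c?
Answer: -2070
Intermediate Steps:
z(d, J) = -J/2
z(31, v(9, -3 - 1*(-5))) - 1*2069 = -(-3 - 1*(-5))/2 - 1*2069 = -(-3 + 5)/2 - 2069 = -½*2 - 2069 = -1 - 2069 = -2070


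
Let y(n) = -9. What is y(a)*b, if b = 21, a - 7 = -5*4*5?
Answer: -189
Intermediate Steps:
a = -93 (a = 7 - 5*4*5 = 7 - 20*5 = 7 - 100 = -93)
y(a)*b = -9*21 = -189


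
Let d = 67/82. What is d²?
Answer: 4489/6724 ≈ 0.66761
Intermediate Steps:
d = 67/82 (d = 67*(1/82) = 67/82 ≈ 0.81707)
d² = (67/82)² = 4489/6724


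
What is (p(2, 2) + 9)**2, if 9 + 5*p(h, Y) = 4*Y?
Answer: 1936/25 ≈ 77.440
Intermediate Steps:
p(h, Y) = -9/5 + 4*Y/5 (p(h, Y) = -9/5 + (4*Y)/5 = -9/5 + 4*Y/5)
(p(2, 2) + 9)**2 = ((-9/5 + (4/5)*2) + 9)**2 = ((-9/5 + 8/5) + 9)**2 = (-1/5 + 9)**2 = (44/5)**2 = 1936/25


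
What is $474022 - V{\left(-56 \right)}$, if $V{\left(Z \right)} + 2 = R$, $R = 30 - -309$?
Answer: $473685$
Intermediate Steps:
$R = 339$ ($R = 30 + 309 = 339$)
$V{\left(Z \right)} = 337$ ($V{\left(Z \right)} = -2 + 339 = 337$)
$474022 - V{\left(-56 \right)} = 474022 - 337 = 473685$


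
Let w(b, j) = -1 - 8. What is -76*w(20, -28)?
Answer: 684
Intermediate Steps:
w(b, j) = -9
-76*w(20, -28) = -76*(-9) = 684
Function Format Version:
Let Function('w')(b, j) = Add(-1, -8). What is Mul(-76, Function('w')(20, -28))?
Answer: 684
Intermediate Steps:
Function('w')(b, j) = -9
Mul(-76, Function('w')(20, -28)) = Mul(-76, -9) = 684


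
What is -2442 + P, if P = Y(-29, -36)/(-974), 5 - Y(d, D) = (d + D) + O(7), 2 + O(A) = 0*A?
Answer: -1189290/487 ≈ -2442.1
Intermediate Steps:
O(A) = -2 (O(A) = -2 + 0*A = -2 + 0 = -2)
Y(d, D) = 7 - D - d (Y(d, D) = 5 - ((d + D) - 2) = 5 - ((D + d) - 2) = 5 - (-2 + D + d) = 5 + (2 - D - d) = 7 - D - d)
P = -36/487 (P = (7 - 1*(-36) - 1*(-29))/(-974) = (7 + 36 + 29)*(-1/974) = 72*(-1/974) = -36/487 ≈ -0.073922)
-2442 + P = -2442 - 36/487 = -1189290/487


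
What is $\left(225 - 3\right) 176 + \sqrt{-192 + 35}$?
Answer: $39072 + i \sqrt{157} \approx 39072.0 + 12.53 i$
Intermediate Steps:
$\left(225 - 3\right) 176 + \sqrt{-192 + 35} = \left(225 - 3\right) 176 + \sqrt{-157} = 222 \cdot 176 + i \sqrt{157} = 39072 + i \sqrt{157}$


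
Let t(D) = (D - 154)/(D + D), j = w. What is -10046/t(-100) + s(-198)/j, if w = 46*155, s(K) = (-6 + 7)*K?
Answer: -3581411573/452755 ≈ -7910.3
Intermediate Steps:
s(K) = K (s(K) = 1*K = K)
w = 7130
j = 7130
t(D) = (-154 + D)/(2*D) (t(D) = (-154 + D)/((2*D)) = (-154 + D)*(1/(2*D)) = (-154 + D)/(2*D))
-10046/t(-100) + s(-198)/j = -10046*(-200/(-154 - 100)) - 198/7130 = -10046/((½)*(-1/100)*(-254)) - 198*1/7130 = -10046/127/100 - 99/3565 = -10046*100/127 - 99/3565 = -1004600/127 - 99/3565 = -3581411573/452755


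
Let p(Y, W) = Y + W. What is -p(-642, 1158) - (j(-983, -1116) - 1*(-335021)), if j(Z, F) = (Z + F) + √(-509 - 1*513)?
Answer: -333438 - I*√1022 ≈ -3.3344e+5 - 31.969*I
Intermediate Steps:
j(Z, F) = F + Z + I*√1022 (j(Z, F) = (F + Z) + √(-509 - 513) = (F + Z) + √(-1022) = (F + Z) + I*√1022 = F + Z + I*√1022)
p(Y, W) = W + Y
-p(-642, 1158) - (j(-983, -1116) - 1*(-335021)) = -(1158 - 642) - ((-1116 - 983 + I*√1022) - 1*(-335021)) = -1*516 - ((-2099 + I*√1022) + 335021) = -516 - (332922 + I*√1022) = -516 + (-332922 - I*√1022) = -333438 - I*√1022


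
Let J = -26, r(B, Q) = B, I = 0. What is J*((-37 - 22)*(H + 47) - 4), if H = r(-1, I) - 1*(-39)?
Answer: 130494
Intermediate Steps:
H = 38 (H = -1 - 1*(-39) = -1 + 39 = 38)
J*((-37 - 22)*(H + 47) - 4) = -26*((-37 - 22)*(38 + 47) - 4) = -26*(-59*85 - 4) = -26*(-5015 - 4) = -26*(-5019) = 130494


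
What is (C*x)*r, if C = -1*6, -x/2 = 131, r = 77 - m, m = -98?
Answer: 275100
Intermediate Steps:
r = 175 (r = 77 - 1*(-98) = 77 + 98 = 175)
x = -262 (x = -2*131 = -262)
C = -6
(C*x)*r = -6*(-262)*175 = 1572*175 = 275100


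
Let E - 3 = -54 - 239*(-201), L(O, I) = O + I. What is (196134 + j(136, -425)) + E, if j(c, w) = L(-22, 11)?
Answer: 244111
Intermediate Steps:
L(O, I) = I + O
j(c, w) = -11 (j(c, w) = 11 - 22 = -11)
E = 47988 (E = 3 + (-54 - 239*(-201)) = 3 + (-54 + 48039) = 3 + 47985 = 47988)
(196134 + j(136, -425)) + E = (196134 - 11) + 47988 = 196123 + 47988 = 244111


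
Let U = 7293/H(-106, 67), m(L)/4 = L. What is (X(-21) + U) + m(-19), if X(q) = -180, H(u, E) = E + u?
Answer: -443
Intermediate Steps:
m(L) = 4*L
U = -187 (U = 7293/(67 - 106) = 7293/(-39) = 7293*(-1/39) = -187)
(X(-21) + U) + m(-19) = (-180 - 187) + 4*(-19) = -367 - 76 = -443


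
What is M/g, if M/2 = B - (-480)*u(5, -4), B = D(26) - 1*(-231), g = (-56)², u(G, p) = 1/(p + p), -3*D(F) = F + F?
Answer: 461/4704 ≈ 0.098002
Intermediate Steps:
D(F) = -2*F/3 (D(F) = -(F + F)/3 = -2*F/3)
u(G, p) = 1/(2*p)
g = 3136
B = 641/3 (B = -⅔*26 - 1*(-231) = -52/3 + 231 = 641/3 ≈ 213.67)
M = 922/3 (M = 2*(641/3 - (-480)*(½)/(-4)) = 2*(641/3 - (-480)*(½)*(-¼)) = 2*(641/3 - (-480)*(-1)/8) = 2*(641/3 - 1*60) = 2*(641/3 - 60) = 2*(461/3) = 922/3 ≈ 307.33)
M/g = (922/3)/3136 = (922/3)*(1/3136) = 461/4704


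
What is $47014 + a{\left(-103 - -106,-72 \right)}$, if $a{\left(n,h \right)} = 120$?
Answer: $47134$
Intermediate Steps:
$47014 + a{\left(-103 - -106,-72 \right)} = 47014 + 120 = 47134$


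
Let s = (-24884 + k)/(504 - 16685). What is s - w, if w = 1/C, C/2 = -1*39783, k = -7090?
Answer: 2544059465/1287457446 ≈ 1.9760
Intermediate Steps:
C = -79566 (C = 2*(-1*39783) = 2*(-39783) = -79566)
s = 31974/16181 (s = (-24884 - 7090)/(504 - 16685) = -31974/(-16181) = -31974*(-1/16181) = 31974/16181 ≈ 1.9760)
w = -1/79566 (w = 1/(-79566) = -1/79566 ≈ -1.2568e-5)
s - w = 31974/16181 - 1*(-1/79566) = 31974/16181 + 1/79566 = 2544059465/1287457446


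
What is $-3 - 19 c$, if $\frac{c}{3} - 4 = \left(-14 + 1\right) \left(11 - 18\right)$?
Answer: $-5418$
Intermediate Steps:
$c = 285$ ($c = 12 + 3 \left(-14 + 1\right) \left(11 - 18\right) = 12 + 3 \left(\left(-13\right) \left(-7\right)\right) = 12 + 3 \cdot 91 = 12 + 273 = 285$)
$-3 - 19 c = -3 - 5415 = -5418$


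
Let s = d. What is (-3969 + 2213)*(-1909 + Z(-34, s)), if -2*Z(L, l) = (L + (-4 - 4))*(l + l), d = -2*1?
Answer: 3499708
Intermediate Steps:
d = -2
s = -2
Z(L, l) = -l*(-8 + L) (Z(L, l) = -(L + (-4 - 4))*(l + l)/2 = -(L - 8)*2*l/2 = -(-8 + L)*2*l/2 = -l*(-8 + L))
(-3969 + 2213)*(-1909 + Z(-34, s)) = (-3969 + 2213)*(-1909 - 2*(8 - 1*(-34))) = -1756*(-1909 - 2*(8 + 34)) = -1756*(-1909 - 2*42) = -1756*(-1909 - 84) = -1756*(-1993) = 3499708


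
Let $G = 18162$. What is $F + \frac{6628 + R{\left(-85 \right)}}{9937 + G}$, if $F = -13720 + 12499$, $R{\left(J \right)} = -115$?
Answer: $- \frac{34302366}{28099} \approx -1220.8$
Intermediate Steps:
$F = -1221$
$F + \frac{6628 + R{\left(-85 \right)}}{9937 + G} = -1221 + \frac{6628 - 115}{9937 + 18162} = -1221 + \frac{6513}{28099} = - \frac{34302366}{28099}$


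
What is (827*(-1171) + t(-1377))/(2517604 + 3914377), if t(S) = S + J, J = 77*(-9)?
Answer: -970487/6431981 ≈ -0.15088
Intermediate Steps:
J = -693
t(S) = -693 + S (t(S) = S - 693 = -693 + S)
(827*(-1171) + t(-1377))/(2517604 + 3914377) = (827*(-1171) + (-693 - 1377))/(2517604 + 3914377) = (-968417 - 2070)/6431981 = -970487*1/6431981 = -970487/6431981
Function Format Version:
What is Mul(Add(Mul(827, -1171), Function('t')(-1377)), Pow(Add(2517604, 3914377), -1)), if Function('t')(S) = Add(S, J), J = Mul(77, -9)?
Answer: Rational(-970487, 6431981) ≈ -0.15088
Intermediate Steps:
J = -693
Function('t')(S) = Add(-693, S) (Function('t')(S) = Add(S, -693) = Add(-693, S))
Mul(Add(Mul(827, -1171), Function('t')(-1377)), Pow(Add(2517604, 3914377), -1)) = Mul(Add(Mul(827, -1171), Add(-693, -1377)), Pow(Add(2517604, 3914377), -1)) = Mul(Add(-968417, -2070), Pow(6431981, -1)) = Mul(-970487, Rational(1, 6431981)) = Rational(-970487, 6431981)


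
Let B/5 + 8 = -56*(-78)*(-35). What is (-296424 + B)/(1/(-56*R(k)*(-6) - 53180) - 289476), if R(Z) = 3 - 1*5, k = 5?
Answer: 57129648128/15588861553 ≈ 3.6648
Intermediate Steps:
B = -764440 (B = -40 + 5*(-56*(-78)*(-35)) = -40 + 5*(4368*(-35)) = -40 + 5*(-152880) = -40 - 764400 = -764440)
R(Z) = -2 (R(Z) = 3 - 5 = -2)
(-296424 + B)/(1/(-56*R(k)*(-6) - 53180) - 289476) = (-296424 - 764440)/(1/(-56*(-2)*(-6) - 53180) - 289476) = -1060864/(1/(112*(-6) - 53180) - 289476) = -1060864/(1/(-672 - 53180) - 289476) = -1060864/(1/(-53852) - 289476) = -1060864/(-1/53852 - 289476) = -1060864/(-15588861553/53852) = -1060864*(-53852/15588861553) = 57129648128/15588861553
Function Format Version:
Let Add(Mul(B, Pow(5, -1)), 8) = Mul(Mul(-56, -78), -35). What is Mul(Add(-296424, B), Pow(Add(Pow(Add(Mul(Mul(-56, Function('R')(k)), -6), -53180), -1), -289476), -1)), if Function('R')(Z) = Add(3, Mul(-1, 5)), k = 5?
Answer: Rational(57129648128, 15588861553) ≈ 3.6648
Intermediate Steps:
B = -764440 (B = Add(-40, Mul(5, Mul(Mul(-56, -78), -35))) = Add(-40, Mul(5, Mul(4368, -35))) = Add(-40, Mul(5, -152880)) = Add(-40, -764400) = -764440)
Function('R')(Z) = -2 (Function('R')(Z) = Add(3, -5) = -2)
Mul(Add(-296424, B), Pow(Add(Pow(Add(Mul(Mul(-56, Function('R')(k)), -6), -53180), -1), -289476), -1)) = Mul(Add(-296424, -764440), Pow(Add(Pow(Add(Mul(Mul(-56, -2), -6), -53180), -1), -289476), -1)) = Mul(-1060864, Pow(Add(Pow(Add(Mul(112, -6), -53180), -1), -289476), -1)) = Mul(-1060864, Pow(Add(Pow(Add(-672, -53180), -1), -289476), -1)) = Mul(-1060864, Pow(Add(Pow(-53852, -1), -289476), -1)) = Mul(-1060864, Pow(Add(Rational(-1, 53852), -289476), -1)) = Mul(-1060864, Pow(Rational(-15588861553, 53852), -1)) = Mul(-1060864, Rational(-53852, 15588861553)) = Rational(57129648128, 15588861553)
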